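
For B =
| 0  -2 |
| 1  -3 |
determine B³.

tr B = -3 and det B = 2, so the characteristic polynomial is λ² − (-3)λ + (2) with roots -2 and -1.
Eigenvectors give P = [[1, -2], [1, -1]] with P⁻¹ = [[-1, 2], [-1, 1]], and B = P·diag(-2, -1)·P⁻¹.
Then B³ = P·diag(-8, -1)·P⁻¹ = [[-8, 2], [-8, 1]] · [[-1, 2], [-1, 1]] = [[6, -14], [7, -15]].

[[6, -14], [7, -15]]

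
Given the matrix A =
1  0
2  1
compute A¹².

A = I + N where N = [[0, 0], [2, 0]] is strictly lower-triangular, so N² = 0.
(I + N)¹² = I + 12·N = [[1, 0], [24, 1]].

[[1, 0], [24, 1]]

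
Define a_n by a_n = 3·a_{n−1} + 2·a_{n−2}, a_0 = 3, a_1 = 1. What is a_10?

213825

With companion matrix B = [[3, 2], [1, 0]], [a_n, a_{n−1}]ᵀ = B·[a_{n−1}, a_{n−2}]ᵀ, so [a_10, a_9]ᵀ = B^9·[a_1, a_0]ᵀ.
B^9 = [[79647, 44726], [22363, 12558]], giving [a_10, a_9]ᵀ = [[213825], [60037]].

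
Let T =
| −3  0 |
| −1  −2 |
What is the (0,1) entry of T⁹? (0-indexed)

tr T = −5 and det T = 6, so the characteristic polynomial is λ² − (−5)λ + (6) with roots −2 and −3.
Eigenvectors give P = [[0, 1], [1, 1]] with P⁻¹ = [[−1, 1], [1, 0]], and T = P·diag(−2, −3)·P⁻¹.
Then T⁹ = P·diag(−512, −19683)·P⁻¹ = [[0, −19683], [−512, −19683]] · [[−1, 1], [1, 0]] = [[−19683, 0], [−19171, −512]].

0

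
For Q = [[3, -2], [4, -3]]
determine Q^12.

[[1, 0], [0, 1]]

Q² = I (check: tr Q = 0 and det Q = -1), so Q^12 = I since 12 is even.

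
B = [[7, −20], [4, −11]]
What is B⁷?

[[8743, −21860], [4372, −10931]]

tr B = −4 and det B = 3, so the characteristic polynomial is λ² − (−4)λ + (3) with roots −1 and −3.
Eigenvectors give P = [[5, 2], [2, 1]] with P⁻¹ = [[1, −2], [−2, 5]], and B = P·diag(−1, −3)·P⁻¹.
Then B⁷ = P·diag(−1, −2187)·P⁻¹ = [[−5, −4374], [−2, −2187]] · [[1, −2], [−2, 5]] = [[8743, −21860], [4372, −10931]].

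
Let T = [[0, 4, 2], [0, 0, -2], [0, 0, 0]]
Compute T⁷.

[[0, 0, 0], [0, 0, 0], [0, 0, 0]]

T is strictly triangular, hence nilpotent: T³ = 0, so T⁷ = 0.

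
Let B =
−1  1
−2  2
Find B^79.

B² = B (a projection; rank 1, trace 1), so B^79 = B.

[[−1, 1], [−2, 2]]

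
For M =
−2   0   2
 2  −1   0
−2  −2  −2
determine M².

[[0, −4, −8], [−6, 1, 4], [4, 6, 0]]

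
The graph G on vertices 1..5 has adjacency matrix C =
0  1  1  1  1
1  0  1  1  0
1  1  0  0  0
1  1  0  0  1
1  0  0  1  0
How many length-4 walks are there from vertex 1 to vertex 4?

19

The number of length-4 walks from vertex 1 to vertex 4 is entry (1,4) of C^4, where C is the adjacency matrix.
C^2 = [[4, 2, 1, 2, 1], [2, 3, 1, 1, 2], [1, 1, 2, 2, 1], [2, 1, 2, 3, 1], [1, 2, 1, 1, 2]]
C^3 = [[6, 7, 6, 7, 6], [7, 4, 5, 7, 3], [6, 5, 2, 3, 3], [7, 7, 3, 4, 5], [6, 3, 3, 5, 2]]
C^4 = [[26, 19, 13, 19, 13], [19, 19, 11, 14, 14], [13, 11, 11, 14, 9], [19, 14, 14, 19, 11], [13, 14, 9, 11, 11]]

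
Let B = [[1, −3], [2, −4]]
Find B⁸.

tr B = −3 and det B = 2, so the characteristic polynomial is λ² − (−3)λ + (2) with roots −1 and −2.
Eigenvectors give P = [[3, 1], [2, 1]] with P⁻¹ = [[1, −1], [−2, 3]], and B = P·diag(−1, −2)·P⁻¹.
Then B⁸ = P·diag(1, 256)·P⁻¹ = [[3, 256], [2, 256]] · [[1, −1], [−2, 3]] = [[−509, 765], [−510, 766]].

[[−509, 765], [−510, 766]]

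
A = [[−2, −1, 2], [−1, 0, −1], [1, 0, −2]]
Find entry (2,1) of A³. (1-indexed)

−3

A² = [[7, 2, −7], [1, 1, 0], [−4, −1, 6]]
A³ = [[−23, −7, 26], [−3, −1, 1], [15, 4, −19]]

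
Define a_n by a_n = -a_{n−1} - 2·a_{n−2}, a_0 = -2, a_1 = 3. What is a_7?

1

With companion matrix C = [[-1, -2], [1, 0]], [a_n, a_{n−1}]ᵀ = C·[a_{n−1}, a_{n−2}]ᵀ, so [a_7, a_6]ᵀ = C^6·[a_1, a_0]ᵀ.
C^6 = [[7, 10], [-5, 2]], giving [a_7, a_6]ᵀ = [[1], [-19]].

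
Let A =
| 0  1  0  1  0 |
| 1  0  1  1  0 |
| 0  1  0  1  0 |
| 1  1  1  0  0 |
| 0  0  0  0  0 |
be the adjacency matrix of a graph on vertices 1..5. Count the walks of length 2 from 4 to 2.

The number of length-2 walks from vertex 4 to vertex 2 is entry (4,2) of A², where A is the adjacency matrix.
A² = [[2, 1, 2, 1, 0], [1, 3, 1, 2, 0], [2, 1, 2, 1, 0], [1, 2, 1, 3, 0], [0, 0, 0, 0, 0]]

2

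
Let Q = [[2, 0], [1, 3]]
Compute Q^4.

tr Q = 5 and det Q = 6, so the characteristic polynomial is λ² − (5)λ + (6) with roots 2 and 3.
Eigenvectors give P = [[−1, 0], [1, 1]] with P⁻¹ = [[−1, 0], [1, 1]], and Q = P·diag(2, 3)·P⁻¹.
Then Q^4 = P·diag(16, 81)·P⁻¹ = [[−16, 0], [16, 81]] · [[−1, 0], [1, 1]] = [[16, 0], [65, 81]].

[[16, 0], [65, 81]]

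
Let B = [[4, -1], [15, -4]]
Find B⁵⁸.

[[1, 0], [0, 1]]

B² = I (check: tr B = 0 and det B = -1), so B⁵⁸ = I since 58 is even.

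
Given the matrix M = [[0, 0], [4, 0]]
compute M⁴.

M is strictly triangular, hence nilpotent: M² = 0, so M⁴ = 0.

[[0, 0], [0, 0]]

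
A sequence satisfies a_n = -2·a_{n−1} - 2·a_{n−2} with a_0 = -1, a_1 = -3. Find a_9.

With companion matrix T = [[-2, -2], [1, 0]], [a_n, a_{n−1}]ᵀ = T·[a_{n−1}, a_{n−2}]ᵀ, so [a_9, a_8]ᵀ = T⁸·[a_1, a_0]ᵀ.
T⁸ = [[16, 0], [0, 16]], giving [a_9, a_8]ᵀ = [[-48], [-16]].

-48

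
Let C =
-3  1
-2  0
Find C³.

tr C = -3 and det C = 2, so the characteristic polynomial is λ² − (-3)λ + (2) with roots -2 and -1.
Eigenvectors give P = [[-1, 1], [-1, 2]] with P⁻¹ = [[-2, 1], [-1, 1]], and C = P·diag(-2, -1)·P⁻¹.
Then C³ = P·diag(-8, -1)·P⁻¹ = [[8, -1], [8, -2]] · [[-2, 1], [-1, 1]] = [[-15, 7], [-14, 6]].

[[-15, 7], [-14, 6]]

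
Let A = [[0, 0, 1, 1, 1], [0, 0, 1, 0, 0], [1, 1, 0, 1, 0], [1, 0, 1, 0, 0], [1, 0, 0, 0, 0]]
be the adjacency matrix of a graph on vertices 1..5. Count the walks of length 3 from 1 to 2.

The number of length-3 walks from vertex 1 to vertex 2 is entry (1,2) of A³, where A is the adjacency matrix.
A² = [[3, 1, 1, 1, 0], [1, 1, 0, 1, 0], [1, 0, 3, 1, 1], [1, 1, 1, 2, 1], [0, 0, 1, 1, 1]]
A³ = [[2, 1, 5, 4, 3], [1, 0, 3, 1, 1], [5, 3, 2, 4, 1], [4, 1, 4, 2, 1], [3, 1, 1, 1, 0]]

1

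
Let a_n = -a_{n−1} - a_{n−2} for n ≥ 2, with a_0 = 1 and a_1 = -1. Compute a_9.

1

With companion matrix B = [[-1, -1], [1, 0]], [a_n, a_{n−1}]ᵀ = B·[a_{n−1}, a_{n−2}]ᵀ, so [a_9, a_8]ᵀ = B^8·[a_1, a_0]ᵀ.
B^8 = [[0, 1], [-1, -1]], giving [a_9, a_8]ᵀ = [[1], [0]].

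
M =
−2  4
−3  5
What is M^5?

tr M = 3 and det M = 2, so the characteristic polynomial is λ² − (3)λ + (2) with roots 2 and 1.
Eigenvectors give P = [[1, 4], [1, 3]] with P⁻¹ = [[−3, 4], [1, −1]], and M = P·diag(2, 1)·P⁻¹.
Then M^5 = P·diag(32, 1)·P⁻¹ = [[32, 4], [32, 3]] · [[−3, 4], [1, −1]] = [[−92, 124], [−93, 125]].

[[−92, 124], [−93, 125]]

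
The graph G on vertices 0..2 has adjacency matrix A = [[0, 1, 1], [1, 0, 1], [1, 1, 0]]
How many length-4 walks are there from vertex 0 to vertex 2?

The number of length-4 walks from vertex 0 to vertex 2 is entry (0,2) of A⁴, where A is the adjacency matrix.
A² = [[2, 1, 1], [1, 2, 1], [1, 1, 2]]
A³ = [[2, 3, 3], [3, 2, 3], [3, 3, 2]]
A⁴ = [[6, 5, 5], [5, 6, 5], [5, 5, 6]]

5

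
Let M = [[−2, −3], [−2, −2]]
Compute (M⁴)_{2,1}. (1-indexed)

M² = [[10, 12], [8, 10]]
M³ = [[−44, −54], [−36, −44]]
M⁴ = [[196, 240], [160, 196]]

160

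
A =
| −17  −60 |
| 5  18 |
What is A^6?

tr A = 1 and det A = −6, so the characteristic polynomial is λ² − (1)λ + (−6) with roots 3 and −2.
Eigenvectors give P = [[−3, 4], [1, −1]] with P⁻¹ = [[1, 4], [1, 3]], and A = P·diag(3, −2)·P⁻¹.
Then A^6 = P·diag(729, 64)·P⁻¹ = [[−2187, 256], [729, −64]] · [[1, 4], [1, 3]] = [[−1931, −7980], [665, 2724]].

[[−1931, −7980], [665, 2724]]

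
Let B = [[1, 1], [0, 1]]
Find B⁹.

[[1, 9], [0, 1]]

B = I + N where N = [[0, 1], [0, 0]] is strictly upper-triangular, so N² = 0.
(I + N)⁹ = I + 9·N = [[1, 9], [0, 1]].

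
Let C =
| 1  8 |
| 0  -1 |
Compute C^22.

[[1, 0], [0, 1]]

C² = I (check: tr C = 0 and det C = -1), so C^22 = I since 22 is even.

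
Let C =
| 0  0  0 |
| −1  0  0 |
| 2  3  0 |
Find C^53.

[[0, 0, 0], [0, 0, 0], [0, 0, 0]]

C is strictly triangular, hence nilpotent: C^3 = 0, so C^53 = 0.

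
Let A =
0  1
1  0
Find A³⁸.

[[1, 0], [0, 1]]

A² = I (check: tr A = 0 and det A = -1), so A³⁸ = I since 38 is even.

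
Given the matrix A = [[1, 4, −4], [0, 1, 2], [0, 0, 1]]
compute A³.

[[1, 12, 12], [0, 1, 6], [0, 0, 1]]

A = I + N where N = [[0, 4, −4], [0, 0, 2], [0, 0, 0]] is strictly upper-triangular, so N³ = 0.
(I + N)³ = I + 3·N + 3·N² = [[1, 12, 12], [0, 1, 6], [0, 0, 1]].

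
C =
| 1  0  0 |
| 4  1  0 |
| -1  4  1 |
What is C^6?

C = I + N where N = [[0, 0, 0], [4, 0, 0], [-1, 4, 0]] is strictly lower-triangular, so N^3 = 0.
(I + N)^6 = I + 6·N + 15·N^2 = [[1, 0, 0], [24, 1, 0], [234, 24, 1]].

[[1, 0, 0], [24, 1, 0], [234, 24, 1]]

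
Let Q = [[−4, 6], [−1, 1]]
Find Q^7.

tr Q = −3 and det Q = 2, so the characteristic polynomial is λ² − (−3)λ + (2) with roots −2 and −1.
Eigenvectors give P = [[3, −2], [1, −1]] with P⁻¹ = [[1, −2], [1, −3]], and Q = P·diag(−2, −1)·P⁻¹.
Then Q^7 = P·diag(−128, −1)·P⁻¹ = [[−384, 2], [−128, 1]] · [[1, −2], [1, −3]] = [[−382, 762], [−127, 253]].

[[−382, 762], [−127, 253]]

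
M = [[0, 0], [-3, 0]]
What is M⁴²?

[[0, 0], [0, 0]]

M is strictly triangular, hence nilpotent: M² = 0, so M⁴² = 0.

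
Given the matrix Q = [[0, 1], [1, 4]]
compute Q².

[[1, 4], [4, 17]]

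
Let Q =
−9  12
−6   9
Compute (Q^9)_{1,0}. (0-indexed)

tr Q = 0 and det Q = −9, so the characteristic polynomial is λ² − (0)λ + (−9) with roots −3 and 3.
Eigenvectors give P = [[2, −1], [1, −1]] with P⁻¹ = [[1, −1], [1, −2]], and Q = P·diag(−3, 3)·P⁻¹.
Then Q^9 = P·diag(−19683, 19683)·P⁻¹ = [[−39366, −19683], [−19683, −19683]] · [[1, −1], [1, −2]] = [[−59049, 78732], [−39366, 59049]].

−39366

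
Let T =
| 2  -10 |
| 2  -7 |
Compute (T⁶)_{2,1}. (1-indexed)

tr T = -5 and det T = 6, so the characteristic polynomial is λ² − (-5)λ + (6) with roots -2 and -3.
Eigenvectors give P = [[5, 2], [2, 1]] with P⁻¹ = [[1, -2], [-2, 5]], and T = P·diag(-2, -3)·P⁻¹.
Then T⁶ = P·diag(64, 729)·P⁻¹ = [[320, 1458], [128, 729]] · [[1, -2], [-2, 5]] = [[-2596, 6650], [-1330, 3389]].

-1330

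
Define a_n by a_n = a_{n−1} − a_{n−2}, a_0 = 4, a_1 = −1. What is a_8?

With companion matrix Q = [[1, −1], [1, 0]], [a_n, a_{n−1}]ᵀ = Q·[a_{n−1}, a_{n−2}]ᵀ, so [a_8, a_7]ᵀ = Q^7·[a_1, a_0]ᵀ.
Q^7 = [[1, −1], [1, 0]], giving [a_8, a_7]ᵀ = [[−5], [−1]].

−5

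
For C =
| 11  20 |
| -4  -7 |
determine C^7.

tr C = 4 and det C = 3, so the characteristic polynomial is λ² − (4)λ + (3) with roots 1 and 3.
Eigenvectors give P = [[2, -5], [-1, 2]] with P⁻¹ = [[-2, -5], [-1, -2]], and C = P·diag(1, 3)·P⁻¹.
Then C^7 = P·diag(1, 2187)·P⁻¹ = [[2, -10935], [-1, 4374]] · [[-2, -5], [-1, -2]] = [[10931, 21860], [-4372, -8743]].

[[10931, 21860], [-4372, -8743]]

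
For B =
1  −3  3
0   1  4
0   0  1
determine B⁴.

[[1, −12, −60], [0, 1, 16], [0, 0, 1]]

B = I + N where N = [[0, −3, 3], [0, 0, 4], [0, 0, 0]] is strictly upper-triangular, so N³ = 0.
(I + N)⁴ = I + 4·N + 6·N² = [[1, −12, −60], [0, 1, 16], [0, 0, 1]].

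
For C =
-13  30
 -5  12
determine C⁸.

tr C = -1 and det C = -6, so the characteristic polynomial is λ² − (-1)λ + (-6) with roots -3 and 2.
Eigenvectors give P = [[3, 2], [1, 1]] with P⁻¹ = [[1, -2], [-1, 3]], and C = P·diag(-3, 2)·P⁻¹.
Then C⁸ = P·diag(6561, 256)·P⁻¹ = [[19683, 512], [6561, 256]] · [[1, -2], [-1, 3]] = [[19171, -37830], [6305, -12354]].

[[19171, -37830], [6305, -12354]]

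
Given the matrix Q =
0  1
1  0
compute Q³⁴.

[[1, 0], [0, 1]]

Q² = I (check: tr Q = 0 and det Q = −1), so Q³⁴ = I since 34 is even.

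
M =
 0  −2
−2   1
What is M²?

[[4, −2], [−2, 5]]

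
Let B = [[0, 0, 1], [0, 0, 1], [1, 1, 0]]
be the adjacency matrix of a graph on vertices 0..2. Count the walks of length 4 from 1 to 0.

2

The number of length-4 walks from vertex 1 to vertex 0 is entry (1,0) of B^4, where B is the adjacency matrix.
B^2 = [[1, 1, 0], [1, 1, 0], [0, 0, 2]]
B^3 = [[0, 0, 2], [0, 0, 2], [2, 2, 0]]
B^4 = [[2, 2, 0], [2, 2, 0], [0, 0, 4]]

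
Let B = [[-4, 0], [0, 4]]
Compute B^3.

B^2 = [[16, 0], [0, 16]]
B^3 = [[-64, 0], [0, 64]]

[[-64, 0], [0, 64]]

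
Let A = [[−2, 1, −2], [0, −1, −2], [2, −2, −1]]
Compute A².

[[0, 1, 4], [−4, 5, 4], [−6, 6, 1]]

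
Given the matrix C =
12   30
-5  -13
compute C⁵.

tr C = -1 and det C = -6, so the characteristic polynomial is λ² − (-1)λ + (-6) with roots 2 and -3.
Eigenvectors give P = [[3, 2], [-1, -1]] with P⁻¹ = [[1, 2], [-1, -3]], and C = P·diag(2, -3)·P⁻¹.
Then C⁵ = P·diag(32, -243)·P⁻¹ = [[96, -486], [-32, 243]] · [[1, 2], [-1, -3]] = [[582, 1650], [-275, -793]].

[[582, 1650], [-275, -793]]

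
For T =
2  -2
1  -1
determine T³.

T² = [[2, -2], [1, -1]]
T³ = [[2, -2], [1, -1]]

[[2, -2], [1, -1]]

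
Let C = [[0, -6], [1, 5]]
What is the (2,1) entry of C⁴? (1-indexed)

65

tr C = 5 and det C = 6, so the characteristic polynomial is λ² − (5)λ + (6) with roots 2 and 3.
Eigenvectors give P = [[-3, -2], [1, 1]] with P⁻¹ = [[-1, -2], [1, 3]], and C = P·diag(2, 3)·P⁻¹.
Then C⁴ = P·diag(16, 81)·P⁻¹ = [[-48, -162], [16, 81]] · [[-1, -2], [1, 3]] = [[-114, -390], [65, 211]].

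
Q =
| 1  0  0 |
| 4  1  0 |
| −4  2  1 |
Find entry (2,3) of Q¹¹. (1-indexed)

0

Q = I + N where N = [[0, 0, 0], [4, 0, 0], [−4, 2, 0]] is strictly lower-triangular, so N³ = 0.
(I + N)¹¹ = I + 11·N + 55·N² = [[1, 0, 0], [44, 1, 0], [396, 22, 1]].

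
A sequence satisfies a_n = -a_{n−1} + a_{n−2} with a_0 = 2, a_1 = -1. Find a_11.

-199

With companion matrix B = [[-1, 1], [1, 0]], [a_n, a_{n−1}]ᵀ = B·[a_{n−1}, a_{n−2}]ᵀ, so [a_11, a_10]ᵀ = B¹⁰·[a_1, a_0]ᵀ.
B¹⁰ = [[89, -55], [-55, 34]], giving [a_11, a_10]ᵀ = [[-199], [123]].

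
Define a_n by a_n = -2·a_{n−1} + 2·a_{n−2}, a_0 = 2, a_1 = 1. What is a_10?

3104

With companion matrix A = [[-2, 2], [1, 0]], [a_n, a_{n−1}]ᵀ = A·[a_{n−1}, a_{n−2}]ᵀ, so [a_10, a_9]ᵀ = A⁹·[a_1, a_0]ᵀ.
A⁹ = [[-6688, 4896], [2448, -1792]], giving [a_10, a_9]ᵀ = [[3104], [-1136]].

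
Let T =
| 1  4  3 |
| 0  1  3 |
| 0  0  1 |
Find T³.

[[1, 12, 45], [0, 1, 9], [0, 0, 1]]

T = I + N where N = [[0, 4, 3], [0, 0, 3], [0, 0, 0]] is strictly upper-triangular, so N³ = 0.
(I + N)³ = I + 3·N + 3·N² = [[1, 12, 45], [0, 1, 9], [0, 0, 1]].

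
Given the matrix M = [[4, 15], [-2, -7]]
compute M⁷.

tr M = -3 and det M = 2, so the characteristic polynomial is λ² − (-3)λ + (2) with roots -1 and -2.
Eigenvectors give P = [[-3, -5], [1, 2]] with P⁻¹ = [[-2, -5], [1, 3]], and M = P·diag(-1, -2)·P⁻¹.
Then M⁷ = P·diag(-1, -128)·P⁻¹ = [[3, 640], [-1, -256]] · [[-2, -5], [1, 3]] = [[634, 1905], [-254, -763]].

[[634, 1905], [-254, -763]]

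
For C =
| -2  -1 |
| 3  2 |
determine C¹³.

C² = I (check: tr C = 0 and det C = -1), so C¹³ = C since 13 is odd.

[[-2, -1], [3, 2]]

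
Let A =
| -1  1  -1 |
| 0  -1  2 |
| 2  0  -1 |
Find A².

[[-1, -2, 4], [4, 1, -4], [-4, 2, -1]]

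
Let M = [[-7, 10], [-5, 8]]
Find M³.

[[-43, 70], [-35, 62]]

tr M = 1 and det M = -6, so the characteristic polynomial is λ² − (1)λ + (-6) with roots 3 and -2.
Eigenvectors give P = [[-1, 2], [-1, 1]] with P⁻¹ = [[1, -2], [1, -1]], and M = P·diag(3, -2)·P⁻¹.
Then M³ = P·diag(27, -8)·P⁻¹ = [[-27, -16], [-27, -8]] · [[1, -2], [1, -1]] = [[-43, 70], [-35, 62]].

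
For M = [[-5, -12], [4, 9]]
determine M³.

tr M = 4 and det M = 3, so the characteristic polynomial is λ² − (4)λ + (3) with roots 3 and 1.
Eigenvectors give P = [[-3, -2], [2, 1]] with P⁻¹ = [[1, 2], [-2, -3]], and M = P·diag(3, 1)·P⁻¹.
Then M³ = P·diag(27, 1)·P⁻¹ = [[-81, -2], [54, 1]] · [[1, 2], [-2, -3]] = [[-77, -156], [52, 105]].

[[-77, -156], [52, 105]]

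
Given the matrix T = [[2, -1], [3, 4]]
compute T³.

[[-16, -25], [75, 34]]

T² = [[1, -6], [18, 13]]
T³ = [[-16, -25], [75, 34]]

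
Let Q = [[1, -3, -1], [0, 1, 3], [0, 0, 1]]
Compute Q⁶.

Q = I + N where N = [[0, -3, -1], [0, 0, 3], [0, 0, 0]] is strictly upper-triangular, so N³ = 0.
(I + N)⁶ = I + 6·N + 15·N² = [[1, -18, -141], [0, 1, 18], [0, 0, 1]].

[[1, -18, -141], [0, 1, 18], [0, 0, 1]]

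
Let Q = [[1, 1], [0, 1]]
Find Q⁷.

Q = I + N where N = [[0, 1], [0, 0]] is strictly upper-triangular, so N² = 0.
(I + N)⁷ = I + 7·N = [[1, 7], [0, 1]].

[[1, 7], [0, 1]]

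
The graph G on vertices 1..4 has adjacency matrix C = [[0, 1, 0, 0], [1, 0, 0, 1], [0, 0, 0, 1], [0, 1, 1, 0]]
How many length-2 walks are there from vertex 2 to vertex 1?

The number of length-2 walks from vertex 2 to vertex 1 is entry (2,1) of C², where C is the adjacency matrix.
C² = [[1, 0, 0, 1], [0, 2, 1, 0], [0, 1, 1, 0], [1, 0, 0, 2]]

0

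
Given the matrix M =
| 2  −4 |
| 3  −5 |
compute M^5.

tr M = −3 and det M = 2, so the characteristic polynomial is λ² − (−3)λ + (2) with roots −2 and −1.
Eigenvectors give P = [[1, −4], [1, −3]] with P⁻¹ = [[−3, 4], [−1, 1]], and M = P·diag(−2, −1)·P⁻¹.
Then M^5 = P·diag(−32, −1)·P⁻¹ = [[−32, 4], [−32, 3]] · [[−3, 4], [−1, 1]] = [[92, −124], [93, −125]].

[[92, −124], [93, −125]]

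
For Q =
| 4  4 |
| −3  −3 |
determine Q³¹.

Q² = Q (a projection; rank 1, trace 1), so Q³¹ = Q.

[[4, 4], [−3, −3]]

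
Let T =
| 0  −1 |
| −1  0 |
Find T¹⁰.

T² = I (check: tr T = 0 and det T = −1), so T¹⁰ = I since 10 is even.

[[1, 0], [0, 1]]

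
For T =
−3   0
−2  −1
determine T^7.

tr T = −4 and det T = 3, so the characteristic polynomial is λ² − (−4)λ + (3) with roots −1 and −3.
Eigenvectors give P = [[0, 1], [−1, 1]] with P⁻¹ = [[1, −1], [1, 0]], and T = P·diag(−1, −3)·P⁻¹.
Then T^7 = P·diag(−1, −2187)·P⁻¹ = [[0, −2187], [1, −2187]] · [[1, −1], [1, 0]] = [[−2187, 0], [−2186, −1]].

[[−2187, 0], [−2186, −1]]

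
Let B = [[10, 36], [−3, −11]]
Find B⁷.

tr B = −1 and det B = −2, so the characteristic polynomial is λ² − (−1)λ + (−2) with roots 1 and −2.
Eigenvectors give P = [[4, −3], [−1, 1]] with P⁻¹ = [[1, 3], [1, 4]], and B = P·diag(1, −2)·P⁻¹.
Then B⁷ = P·diag(1, −128)·P⁻¹ = [[4, 384], [−1, −128]] · [[1, 3], [1, 4]] = [[388, 1548], [−129, −515]].

[[388, 1548], [−129, −515]]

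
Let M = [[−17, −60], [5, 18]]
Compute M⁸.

tr M = 1 and det M = −6, so the characteristic polynomial is λ² − (1)λ + (−6) with roots −2 and 3.
Eigenvectors give P = [[4, −3], [−1, 1]] with P⁻¹ = [[1, 3], [1, 4]], and M = P·diag(−2, 3)·P⁻¹.
Then M⁸ = P·diag(256, 6561)·P⁻¹ = [[1024, −19683], [−256, 6561]] · [[1, 3], [1, 4]] = [[−18659, −75660], [6305, 25476]].

[[−18659, −75660], [6305, 25476]]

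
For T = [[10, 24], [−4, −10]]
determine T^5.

tr T = 0 and det T = −4, so the characteristic polynomial is λ² − (0)λ + (−4) with roots −2 and 2.
Eigenvectors give P = [[−2, 3], [1, −1]] with P⁻¹ = [[1, 3], [1, 2]], and T = P·diag(−2, 2)·P⁻¹.
Then T^5 = P·diag(−32, 32)·P⁻¹ = [[64, 96], [−32, −32]] · [[1, 3], [1, 2]] = [[160, 384], [−64, −160]].

[[160, 384], [−64, −160]]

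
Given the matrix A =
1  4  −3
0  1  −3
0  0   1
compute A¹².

A = I + N where N = [[0, 4, −3], [0, 0, −3], [0, 0, 0]] is strictly upper-triangular, so N³ = 0.
(I + N)¹² = I + 12·N + 66·N² = [[1, 48, −828], [0, 1, −36], [0, 0, 1]].

[[1, 48, −828], [0, 1, −36], [0, 0, 1]]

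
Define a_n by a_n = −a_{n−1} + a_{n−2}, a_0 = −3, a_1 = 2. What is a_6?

−31

With companion matrix C = [[−1, 1], [1, 0]], [a_n, a_{n−1}]ᵀ = C·[a_{n−1}, a_{n−2}]ᵀ, so [a_6, a_5]ᵀ = C⁵·[a_1, a_0]ᵀ.
C⁵ = [[−8, 5], [5, −3]], giving [a_6, a_5]ᵀ = [[−31], [19]].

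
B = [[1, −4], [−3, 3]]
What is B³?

[[61, −100], [−75, 111]]

B² = [[13, −16], [−12, 21]]
B³ = [[61, −100], [−75, 111]]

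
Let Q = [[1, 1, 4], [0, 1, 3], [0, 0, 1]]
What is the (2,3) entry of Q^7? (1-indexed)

Q = I + N where N = [[0, 1, 4], [0, 0, 3], [0, 0, 0]] is strictly upper-triangular, so N^3 = 0.
(I + N)^7 = I + 7·N + 21·N^2 = [[1, 7, 91], [0, 1, 21], [0, 0, 1]].

21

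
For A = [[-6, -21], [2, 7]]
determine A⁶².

[[-6, -21], [2, 7]]

A² = A (a projection; rank 1, trace 1), so A⁶² = A.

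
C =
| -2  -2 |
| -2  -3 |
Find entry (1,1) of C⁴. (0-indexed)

269

C² = [[8, 10], [10, 13]]
C³ = [[-36, -46], [-46, -59]]
C⁴ = [[164, 210], [210, 269]]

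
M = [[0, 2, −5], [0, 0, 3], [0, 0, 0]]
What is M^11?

[[0, 0, 0], [0, 0, 0], [0, 0, 0]]

M is strictly triangular, hence nilpotent: M^3 = 0, so M^11 = 0.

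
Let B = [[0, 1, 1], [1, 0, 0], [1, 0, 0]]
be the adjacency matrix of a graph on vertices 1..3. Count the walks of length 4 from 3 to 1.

0

The number of length-4 walks from vertex 3 to vertex 1 is entry (3,1) of B⁴, where B is the adjacency matrix.
B² = [[2, 0, 0], [0, 1, 1], [0, 1, 1]]
B³ = [[0, 2, 2], [2, 0, 0], [2, 0, 0]]
B⁴ = [[4, 0, 0], [0, 2, 2], [0, 2, 2]]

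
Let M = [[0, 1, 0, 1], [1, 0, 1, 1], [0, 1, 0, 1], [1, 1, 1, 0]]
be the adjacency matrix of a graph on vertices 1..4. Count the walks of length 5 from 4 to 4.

32

The number of length-5 walks from vertex 4 to vertex 4 is entry (4,4) of M^5, where M is the adjacency matrix.
M^2 = [[2, 1, 2, 1], [1, 3, 1, 2], [2, 1, 2, 1], [1, 2, 1, 3]]
M^3 = [[2, 5, 2, 5], [5, 4, 5, 5], [2, 5, 2, 5], [5, 5, 5, 4]]
M^4 = [[10, 9, 10, 9], [9, 15, 9, 14], [10, 9, 10, 9], [9, 14, 9, 15]]
M^5 = [[18, 29, 18, 29], [29, 32, 29, 33], [18, 29, 18, 29], [29, 33, 29, 32]]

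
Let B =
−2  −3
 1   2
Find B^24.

[[1, 0], [0, 1]]

B² = I (check: tr B = 0 and det B = −1), so B^24 = I since 24 is even.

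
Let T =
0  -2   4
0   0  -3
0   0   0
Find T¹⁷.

T is strictly triangular, hence nilpotent: T³ = 0, so T¹⁷ = 0.

[[0, 0, 0], [0, 0, 0], [0, 0, 0]]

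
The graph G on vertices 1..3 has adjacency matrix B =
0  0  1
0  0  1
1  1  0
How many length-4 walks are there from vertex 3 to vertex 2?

0

The number of length-4 walks from vertex 3 to vertex 2 is entry (3,2) of B⁴, where B is the adjacency matrix.
B² = [[1, 1, 0], [1, 1, 0], [0, 0, 2]]
B³ = [[0, 0, 2], [0, 0, 2], [2, 2, 0]]
B⁴ = [[2, 2, 0], [2, 2, 0], [0, 0, 4]]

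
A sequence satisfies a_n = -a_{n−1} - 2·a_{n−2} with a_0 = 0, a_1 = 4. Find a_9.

-68

With companion matrix M = [[-1, -2], [1, 0]], [a_n, a_{n−1}]ᵀ = M·[a_{n−1}, a_{n−2}]ᵀ, so [a_9, a_8]ᵀ = M⁸·[a_1, a_0]ᵀ.
M⁸ = [[-17, -6], [3, -14]], giving [a_9, a_8]ᵀ = [[-68], [12]].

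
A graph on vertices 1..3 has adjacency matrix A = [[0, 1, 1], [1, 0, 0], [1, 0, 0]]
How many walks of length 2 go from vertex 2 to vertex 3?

The number of length-2 walks from vertex 2 to vertex 3 is entry (2,3) of A², where A is the adjacency matrix.
A² = [[2, 0, 0], [0, 1, 1], [0, 1, 1]]

1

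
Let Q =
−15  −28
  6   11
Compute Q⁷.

[[−15303, −30604], [6558, 13115]]

tr Q = −4 and det Q = 3, so the characteristic polynomial is λ² − (−4)λ + (3) with roots −1 and −3.
Eigenvectors give P = [[2, 7], [−1, −3]] with P⁻¹ = [[−3, −7], [1, 2]], and Q = P·diag(−1, −3)·P⁻¹.
Then Q⁷ = P·diag(−1, −2187)·P⁻¹ = [[−2, −15309], [1, 6561]] · [[−3, −7], [1, 2]] = [[−15303, −30604], [6558, 13115]].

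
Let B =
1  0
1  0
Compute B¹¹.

[[1, 0], [1, 0]]

B² = B (a projection; rank 1, trace 1), so B¹¹ = B.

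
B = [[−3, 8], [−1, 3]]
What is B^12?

B² = I (check: tr B = 0 and det B = −1), so B^12 = I since 12 is even.

[[1, 0], [0, 1]]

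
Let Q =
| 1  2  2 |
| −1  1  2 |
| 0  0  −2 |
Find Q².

[[−1, 4, 2], [−2, −1, −4], [0, 0, 4]]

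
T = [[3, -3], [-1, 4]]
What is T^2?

[[12, -21], [-7, 19]]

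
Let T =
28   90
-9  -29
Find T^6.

tr T = -1 and det T = -2, so the characteristic polynomial is λ² − (-1)λ + (-2) with roots -2 and 1.
Eigenvectors give P = [[3, -10], [-1, 3]] with P⁻¹ = [[-3, -10], [-1, -3]], and T = P·diag(-2, 1)·P⁻¹.
Then T^6 = P·diag(64, 1)·P⁻¹ = [[192, -10], [-64, 3]] · [[-3, -10], [-1, -3]] = [[-566, -1890], [189, 631]].

[[-566, -1890], [189, 631]]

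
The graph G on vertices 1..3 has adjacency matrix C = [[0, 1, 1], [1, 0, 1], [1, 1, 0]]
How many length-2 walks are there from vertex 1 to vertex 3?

1

The number of length-2 walks from vertex 1 to vertex 3 is entry (1,3) of C², where C is the adjacency matrix.
C² = [[2, 1, 1], [1, 2, 1], [1, 1, 2]]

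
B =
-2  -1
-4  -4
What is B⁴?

[[208, 168], [672, 544]]

B² = [[8, 6], [24, 20]]
B³ = [[-40, -32], [-128, -104]]
B⁴ = [[208, 168], [672, 544]]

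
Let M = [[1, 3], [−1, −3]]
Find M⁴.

[[−8, −24], [8, 24]]

M² = [[−2, −6], [2, 6]]
M³ = [[4, 12], [−4, −12]]
M⁴ = [[−8, −24], [8, 24]]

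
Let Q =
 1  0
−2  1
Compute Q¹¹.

[[1, 0], [−22, 1]]

Q = I + N where N = [[0, 0], [−2, 0]] is strictly lower-triangular, so N² = 0.
(I + N)¹¹ = I + 11·N = [[1, 0], [−22, 1]].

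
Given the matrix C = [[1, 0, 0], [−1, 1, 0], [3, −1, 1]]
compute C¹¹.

C = I + N where N = [[0, 0, 0], [−1, 0, 0], [3, −1, 0]] is strictly lower-triangular, so N³ = 0.
(I + N)¹¹ = I + 11·N + 55·N² = [[1, 0, 0], [−11, 1, 0], [88, −11, 1]].

[[1, 0, 0], [−11, 1, 0], [88, −11, 1]]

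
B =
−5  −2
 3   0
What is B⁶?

[[2059, 1330], [−1995, −1266]]

tr B = −5 and det B = 6, so the characteristic polynomial is λ² − (−5)λ + (6) with roots −2 and −3.
Eigenvectors give P = [[−2, −1], [3, 1]] with P⁻¹ = [[1, 1], [−3, −2]], and B = P·diag(−2, −3)·P⁻¹.
Then B⁶ = P·diag(64, 729)·P⁻¹ = [[−128, −729], [192, 729]] · [[1, 1], [−3, −2]] = [[2059, 1330], [−1995, −1266]].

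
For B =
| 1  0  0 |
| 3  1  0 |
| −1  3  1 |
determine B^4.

B = I + N where N = [[0, 0, 0], [3, 0, 0], [−1, 3, 0]] is strictly lower-triangular, so N^3 = 0.
(I + N)^4 = I + 4·N + 6·N^2 = [[1, 0, 0], [12, 1, 0], [50, 12, 1]].

[[1, 0, 0], [12, 1, 0], [50, 12, 1]]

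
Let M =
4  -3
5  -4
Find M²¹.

[[4, -3], [5, -4]]

M² = I (check: tr M = 0 and det M = -1), so M²¹ = M since 21 is odd.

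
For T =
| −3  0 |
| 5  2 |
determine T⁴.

[[81, 0], [−65, 16]]

tr T = −1 and det T = −6, so the characteristic polynomial is λ² − (−1)λ + (−6) with roots −3 and 2.
Eigenvectors give P = [[−1, 0], [1, −1]] with P⁻¹ = [[−1, 0], [−1, −1]], and T = P·diag(−3, 2)·P⁻¹.
Then T⁴ = P·diag(81, 16)·P⁻¹ = [[−81, 0], [81, −16]] · [[−1, 0], [−1, −1]] = [[81, 0], [−65, 16]].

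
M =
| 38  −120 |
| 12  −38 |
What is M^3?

tr M = 0 and det M = −4, so the characteristic polynomial is λ² − (0)λ + (−4) with roots −2 and 2.
Eigenvectors give P = [[3, 10], [1, 3]] with P⁻¹ = [[−3, 10], [1, −3]], and M = P·diag(−2, 2)·P⁻¹.
Then M^3 = P·diag(−8, 8)·P⁻¹ = [[−24, 80], [−8, 24]] · [[−3, 10], [1, −3]] = [[152, −480], [48, −152]].

[[152, −480], [48, −152]]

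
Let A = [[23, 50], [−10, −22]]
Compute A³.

tr A = 1 and det A = −6, so the characteristic polynomial is λ² − (1)λ + (−6) with roots 3 and −2.
Eigenvectors give P = [[5, −2], [−2, 1]] with P⁻¹ = [[1, 2], [2, 5]], and A = P·diag(3, −2)·P⁻¹.
Then A³ = P·diag(27, −8)·P⁻¹ = [[135, 16], [−54, −8]] · [[1, 2], [2, 5]] = [[167, 350], [−70, −148]].

[[167, 350], [−70, −148]]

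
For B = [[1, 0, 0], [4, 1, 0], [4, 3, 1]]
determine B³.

B = I + N where N = [[0, 0, 0], [4, 0, 0], [4, 3, 0]] is strictly lower-triangular, so N³ = 0.
(I + N)³ = I + 3·N + 3·N² = [[1, 0, 0], [12, 1, 0], [48, 9, 1]].

[[1, 0, 0], [12, 1, 0], [48, 9, 1]]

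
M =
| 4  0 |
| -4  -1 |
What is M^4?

[[256, 0], [-204, 1]]

M^2 = [[16, 0], [-12, 1]]
M^3 = [[64, 0], [-52, -1]]
M^4 = [[256, 0], [-204, 1]]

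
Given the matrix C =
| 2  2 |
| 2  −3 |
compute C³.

C² = [[8, −2], [−2, 13]]
C³ = [[12, 22], [22, −43]]

[[12, 22], [22, −43]]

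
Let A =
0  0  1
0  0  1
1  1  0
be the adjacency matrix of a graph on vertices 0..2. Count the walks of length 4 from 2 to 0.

The number of length-4 walks from vertex 2 to vertex 0 is entry (2,0) of A⁴, where A is the adjacency matrix.
A² = [[1, 1, 0], [1, 1, 0], [0, 0, 2]]
A³ = [[0, 0, 2], [0, 0, 2], [2, 2, 0]]
A⁴ = [[2, 2, 0], [2, 2, 0], [0, 0, 4]]

0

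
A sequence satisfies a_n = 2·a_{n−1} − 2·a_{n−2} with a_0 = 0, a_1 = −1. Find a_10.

−32

With companion matrix T = [[2, −2], [1, 0]], [a_n, a_{n−1}]ᵀ = T·[a_{n−1}, a_{n−2}]ᵀ, so [a_10, a_9]ᵀ = T^9·[a_1, a_0]ᵀ.
T^9 = [[32, −32], [16, 0]], giving [a_10, a_9]ᵀ = [[−32], [−16]].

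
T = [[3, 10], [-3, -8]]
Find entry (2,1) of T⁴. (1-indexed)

tr T = -5 and det T = 6, so the characteristic polynomial is λ² − (-5)λ + (6) with roots -3 and -2.
Eigenvectors give P = [[-5, -2], [3, 1]] with P⁻¹ = [[1, 2], [-3, -5]], and T = P·diag(-3, -2)·P⁻¹.
Then T⁴ = P·diag(81, 16)·P⁻¹ = [[-405, -32], [243, 16]] · [[1, 2], [-3, -5]] = [[-309, -650], [195, 406]].

195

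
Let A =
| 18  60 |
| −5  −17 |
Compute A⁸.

[[25476, 75660], [−6305, −18659]]

tr A = 1 and det A = −6, so the characteristic polynomial is λ² − (1)λ + (−6) with roots 3 and −2.
Eigenvectors give P = [[4, −3], [−1, 1]] with P⁻¹ = [[1, 3], [1, 4]], and A = P·diag(3, −2)·P⁻¹.
Then A⁸ = P·diag(6561, 256)·P⁻¹ = [[26244, −768], [−6561, 256]] · [[1, 3], [1, 4]] = [[25476, 75660], [−6305, −18659]].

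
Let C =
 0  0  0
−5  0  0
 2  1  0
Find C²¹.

[[0, 0, 0], [0, 0, 0], [0, 0, 0]]

C is strictly triangular, hence nilpotent: C³ = 0, so C²¹ = 0.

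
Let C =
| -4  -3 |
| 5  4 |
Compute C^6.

C² = I (check: tr C = 0 and det C = -1), so C^6 = I since 6 is even.

[[1, 0], [0, 1]]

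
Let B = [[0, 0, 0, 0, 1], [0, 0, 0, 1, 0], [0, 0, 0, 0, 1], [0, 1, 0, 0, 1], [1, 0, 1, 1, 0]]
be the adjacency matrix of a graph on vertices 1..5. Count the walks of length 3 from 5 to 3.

3

The number of length-3 walks from vertex 5 to vertex 3 is entry (5,3) of B^3, where B is the adjacency matrix.
B^2 = [[1, 0, 1, 1, 0], [0, 1, 0, 0, 1], [1, 0, 1, 1, 0], [1, 0, 1, 2, 0], [0, 1, 0, 0, 3]]
B^3 = [[0, 1, 0, 0, 3], [1, 0, 1, 2, 0], [0, 1, 0, 0, 3], [0, 2, 0, 0, 4], [3, 0, 3, 4, 0]]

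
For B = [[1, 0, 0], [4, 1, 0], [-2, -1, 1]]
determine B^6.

[[1, 0, 0], [24, 1, 0], [-72, -6, 1]]

B = I + N where N = [[0, 0, 0], [4, 0, 0], [-2, -1, 0]] is strictly lower-triangular, so N^3 = 0.
(I + N)^6 = I + 6·N + 15·N^2 = [[1, 0, 0], [24, 1, 0], [-72, -6, 1]].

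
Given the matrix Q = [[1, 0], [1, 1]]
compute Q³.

Q = I + N where N = [[0, 0], [1, 0]] is strictly lower-triangular, so N² = 0.
(I + N)³ = I + 3·N = [[1, 0], [3, 1]].

[[1, 0], [3, 1]]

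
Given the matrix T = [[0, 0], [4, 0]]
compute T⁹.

[[0, 0], [0, 0]]

T is strictly triangular, hence nilpotent: T² = 0, so T⁹ = 0.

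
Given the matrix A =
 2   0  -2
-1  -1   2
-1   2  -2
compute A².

[[6, -4, 0], [-3, 5, -4], [-2, -6, 10]]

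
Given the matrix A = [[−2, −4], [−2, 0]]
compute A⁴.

A² = [[12, 8], [4, 8]]
A³ = [[−40, −48], [−24, −16]]
A⁴ = [[176, 160], [80, 96]]

[[176, 160], [80, 96]]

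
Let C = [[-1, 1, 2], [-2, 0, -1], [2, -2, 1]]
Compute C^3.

[[5, 5, 10], [-10, 10, -5], [10, -10, 15]]

C^2 = [[3, -5, -1], [0, 0, -5], [4, 0, 7]]
C^3 = [[5, 5, 10], [-10, 10, -5], [10, -10, 15]]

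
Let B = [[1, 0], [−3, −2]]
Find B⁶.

tr B = −1 and det B = −2, so the characteristic polynomial is λ² − (−1)λ + (−2) with roots 1 and −2.
Eigenvectors give P = [[−1, 0], [1, 1]] with P⁻¹ = [[−1, 0], [1, 1]], and B = P·diag(1, −2)·P⁻¹.
Then B⁶ = P·diag(1, 64)·P⁻¹ = [[−1, 0], [1, 64]] · [[−1, 0], [1, 1]] = [[1, 0], [63, 64]].

[[1, 0], [63, 64]]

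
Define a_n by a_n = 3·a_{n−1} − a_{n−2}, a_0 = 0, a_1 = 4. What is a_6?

576

With companion matrix Q = [[3, −1], [1, 0]], [a_n, a_{n−1}]ᵀ = Q·[a_{n−1}, a_{n−2}]ᵀ, so [a_6, a_5]ᵀ = Q⁵·[a_1, a_0]ᵀ.
Q⁵ = [[144, −55], [55, −21]], giving [a_6, a_5]ᵀ = [[576], [220]].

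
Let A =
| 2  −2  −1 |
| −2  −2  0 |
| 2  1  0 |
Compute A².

[[6, −1, −2], [0, 8, 2], [2, −6, −2]]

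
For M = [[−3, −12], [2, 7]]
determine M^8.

[[−13119, −39360], [6560, 19681]]

tr M = 4 and det M = 3, so the characteristic polynomial is λ² − (4)λ + (3) with roots 3 and 1.
Eigenvectors give P = [[−2, 3], [1, −1]] with P⁻¹ = [[1, 3], [1, 2]], and M = P·diag(3, 1)·P⁻¹.
Then M^8 = P·diag(6561, 1)·P⁻¹ = [[−13122, 3], [6561, −1]] · [[1, 3], [1, 2]] = [[−13119, −39360], [6560, 19681]].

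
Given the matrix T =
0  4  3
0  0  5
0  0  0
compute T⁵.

[[0, 0, 0], [0, 0, 0], [0, 0, 0]]

T is strictly triangular, hence nilpotent: T³ = 0, so T⁵ = 0.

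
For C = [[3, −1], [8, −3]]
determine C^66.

C² = I (check: tr C = 0 and det C = −1), so C^66 = I since 66 is even.

[[1, 0], [0, 1]]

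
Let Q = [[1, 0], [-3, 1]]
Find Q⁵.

Q = I + N where N = [[0, 0], [-3, 0]] is strictly lower-triangular, so N² = 0.
(I + N)⁵ = I + 5·N = [[1, 0], [-15, 1]].

[[1, 0], [-15, 1]]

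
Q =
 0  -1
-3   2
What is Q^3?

[[6, -7], [-21, 20]]

Q^2 = [[3, -2], [-6, 7]]
Q^3 = [[6, -7], [-21, 20]]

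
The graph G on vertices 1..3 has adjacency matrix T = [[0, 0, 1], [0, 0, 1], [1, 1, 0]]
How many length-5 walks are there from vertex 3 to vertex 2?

The number of length-5 walks from vertex 3 to vertex 2 is entry (3,2) of T⁵, where T is the adjacency matrix.
T² = [[1, 1, 0], [1, 1, 0], [0, 0, 2]]
T³ = [[0, 0, 2], [0, 0, 2], [2, 2, 0]]
T⁴ = [[2, 2, 0], [2, 2, 0], [0, 0, 4]]
T⁵ = [[0, 0, 4], [0, 0, 4], [4, 4, 0]]

4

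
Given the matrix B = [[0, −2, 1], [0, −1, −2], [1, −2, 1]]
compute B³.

B² = [[1, 0, 5], [−2, 5, 0], [1, −2, 6]]
B³ = [[5, −12, 6], [0, −1, −12], [6, −12, 11]]

[[5, −12, 6], [0, −1, −12], [6, −12, 11]]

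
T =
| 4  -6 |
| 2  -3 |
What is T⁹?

[[4, -6], [2, -3]]

T² = T (a projection; rank 1, trace 1), so T⁹ = T.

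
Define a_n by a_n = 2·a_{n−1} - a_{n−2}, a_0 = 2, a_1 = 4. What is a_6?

14

With companion matrix A = [[2, -1], [1, 0]], [a_n, a_{n−1}]ᵀ = A·[a_{n−1}, a_{n−2}]ᵀ, so [a_6, a_5]ᵀ = A⁵·[a_1, a_0]ᵀ.
A⁵ = [[6, -5], [5, -4]], giving [a_6, a_5]ᵀ = [[14], [12]].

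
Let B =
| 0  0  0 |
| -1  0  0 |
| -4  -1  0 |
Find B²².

B is strictly triangular, hence nilpotent: B³ = 0, so B²² = 0.

[[0, 0, 0], [0, 0, 0], [0, 0, 0]]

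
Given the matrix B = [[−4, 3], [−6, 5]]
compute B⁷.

[[−130, 129], [−258, 257]]

tr B = 1 and det B = −2, so the characteristic polynomial is λ² − (1)λ + (−2) with roots 2 and −1.
Eigenvectors give P = [[−1, −1], [−2, −1]] with P⁻¹ = [[1, −1], [−2, 1]], and B = P·diag(2, −1)·P⁻¹.
Then B⁷ = P·diag(128, −1)·P⁻¹ = [[−128, 1], [−256, 1]] · [[1, −1], [−2, 1]] = [[−130, 129], [−258, 257]].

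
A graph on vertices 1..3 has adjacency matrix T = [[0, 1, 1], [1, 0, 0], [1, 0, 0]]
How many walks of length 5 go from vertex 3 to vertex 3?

The number of length-5 walks from vertex 3 to vertex 3 is entry (3,3) of T⁵, where T is the adjacency matrix.
T² = [[2, 0, 0], [0, 1, 1], [0, 1, 1]]
T³ = [[0, 2, 2], [2, 0, 0], [2, 0, 0]]
T⁴ = [[4, 0, 0], [0, 2, 2], [0, 2, 2]]
T⁵ = [[0, 4, 4], [4, 0, 0], [4, 0, 0]]

0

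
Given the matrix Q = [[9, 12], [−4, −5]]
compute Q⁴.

[[321, 480], [−160, −239]]

tr Q = 4 and det Q = 3, so the characteristic polynomial is λ² − (4)λ + (3) with roots 3 and 1.
Eigenvectors give P = [[−2, −3], [1, 2]] with P⁻¹ = [[−2, −3], [1, 2]], and Q = P·diag(3, 1)·P⁻¹.
Then Q⁴ = P·diag(81, 1)·P⁻¹ = [[−162, −3], [81, 2]] · [[−2, −3], [1, 2]] = [[321, 480], [−160, −239]].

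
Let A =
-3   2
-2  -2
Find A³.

[[5, 30], [-30, 20]]

A² = [[5, -10], [10, 0]]
A³ = [[5, 30], [-30, 20]]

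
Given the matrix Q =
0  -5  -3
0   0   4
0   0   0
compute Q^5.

[[0, 0, 0], [0, 0, 0], [0, 0, 0]]

Q is strictly triangular, hence nilpotent: Q^3 = 0, so Q^5 = 0.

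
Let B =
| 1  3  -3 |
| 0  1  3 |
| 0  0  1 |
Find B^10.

B = I + N where N = [[0, 3, -3], [0, 0, 3], [0, 0, 0]] is strictly upper-triangular, so N^3 = 0.
(I + N)^10 = I + 10·N + 45·N^2 = [[1, 30, 375], [0, 1, 30], [0, 0, 1]].

[[1, 30, 375], [0, 1, 30], [0, 0, 1]]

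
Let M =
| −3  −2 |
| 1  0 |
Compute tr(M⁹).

−513

tr M = −3 and det M = 2, so the characteristic polynomial is λ² − (−3)λ + (2) with roots −2 and −1.
Eigenvectors give P = [[2, 1], [−1, −1]] with P⁻¹ = [[1, 1], [−1, −2]], and M = P·diag(−2, −1)·P⁻¹.
Then M⁹ = P·diag(−512, −1)·P⁻¹ = [[−1024, −1], [512, 1]] · [[1, 1], [−1, −2]] = [[−1023, −1022], [511, 510]].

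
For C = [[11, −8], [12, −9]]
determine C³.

tr C = 2 and det C = −3, so the characteristic polynomial is λ² − (2)λ + (−3) with roots −1 and 3.
Eigenvectors give P = [[−2, 1], [−3, 1]] with P⁻¹ = [[1, −1], [3, −2]], and C = P·diag(−1, 3)·P⁻¹.
Then C³ = P·diag(−1, 27)·P⁻¹ = [[2, 27], [3, 27]] · [[1, −1], [3, −2]] = [[83, −56], [84, −57]].

[[83, −56], [84, −57]]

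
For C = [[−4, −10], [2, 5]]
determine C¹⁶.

[[−4, −10], [2, 5]]

C² = C (a projection; rank 1, trace 1), so C¹⁶ = C.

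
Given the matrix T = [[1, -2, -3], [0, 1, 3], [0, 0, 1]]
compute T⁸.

T = I + N where N = [[0, -2, -3], [0, 0, 3], [0, 0, 0]] is strictly upper-triangular, so N³ = 0.
(I + N)⁸ = I + 8·N + 28·N² = [[1, -16, -192], [0, 1, 24], [0, 0, 1]].

[[1, -16, -192], [0, 1, 24], [0, 0, 1]]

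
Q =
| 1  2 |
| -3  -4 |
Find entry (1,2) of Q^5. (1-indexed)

62

tr Q = -3 and det Q = 2, so the characteristic polynomial is λ² − (-3)λ + (2) with roots -1 and -2.
Eigenvectors give P = [[-1, -2], [1, 3]] with P⁻¹ = [[-3, -2], [1, 1]], and Q = P·diag(-1, -2)·P⁻¹.
Then Q^5 = P·diag(-1, -32)·P⁻¹ = [[1, 64], [-1, -96]] · [[-3, -2], [1, 1]] = [[61, 62], [-93, -94]].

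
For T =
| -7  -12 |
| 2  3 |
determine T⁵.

tr T = -4 and det T = 3, so the characteristic polynomial is λ² − (-4)λ + (3) with roots -3 and -1.
Eigenvectors give P = [[3, -2], [-1, 1]] with P⁻¹ = [[1, 2], [1, 3]], and T = P·diag(-3, -1)·P⁻¹.
Then T⁵ = P·diag(-243, -1)·P⁻¹ = [[-729, 2], [243, -1]] · [[1, 2], [1, 3]] = [[-727, -1452], [242, 483]].

[[-727, -1452], [242, 483]]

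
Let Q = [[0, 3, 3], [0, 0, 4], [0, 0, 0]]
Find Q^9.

[[0, 0, 0], [0, 0, 0], [0, 0, 0]]

Q is strictly triangular, hence nilpotent: Q^3 = 0, so Q^9 = 0.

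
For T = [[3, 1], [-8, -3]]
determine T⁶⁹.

T² = I (check: tr T = 0 and det T = -1), so T⁶⁹ = T since 69 is odd.

[[3, 1], [-8, -3]]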